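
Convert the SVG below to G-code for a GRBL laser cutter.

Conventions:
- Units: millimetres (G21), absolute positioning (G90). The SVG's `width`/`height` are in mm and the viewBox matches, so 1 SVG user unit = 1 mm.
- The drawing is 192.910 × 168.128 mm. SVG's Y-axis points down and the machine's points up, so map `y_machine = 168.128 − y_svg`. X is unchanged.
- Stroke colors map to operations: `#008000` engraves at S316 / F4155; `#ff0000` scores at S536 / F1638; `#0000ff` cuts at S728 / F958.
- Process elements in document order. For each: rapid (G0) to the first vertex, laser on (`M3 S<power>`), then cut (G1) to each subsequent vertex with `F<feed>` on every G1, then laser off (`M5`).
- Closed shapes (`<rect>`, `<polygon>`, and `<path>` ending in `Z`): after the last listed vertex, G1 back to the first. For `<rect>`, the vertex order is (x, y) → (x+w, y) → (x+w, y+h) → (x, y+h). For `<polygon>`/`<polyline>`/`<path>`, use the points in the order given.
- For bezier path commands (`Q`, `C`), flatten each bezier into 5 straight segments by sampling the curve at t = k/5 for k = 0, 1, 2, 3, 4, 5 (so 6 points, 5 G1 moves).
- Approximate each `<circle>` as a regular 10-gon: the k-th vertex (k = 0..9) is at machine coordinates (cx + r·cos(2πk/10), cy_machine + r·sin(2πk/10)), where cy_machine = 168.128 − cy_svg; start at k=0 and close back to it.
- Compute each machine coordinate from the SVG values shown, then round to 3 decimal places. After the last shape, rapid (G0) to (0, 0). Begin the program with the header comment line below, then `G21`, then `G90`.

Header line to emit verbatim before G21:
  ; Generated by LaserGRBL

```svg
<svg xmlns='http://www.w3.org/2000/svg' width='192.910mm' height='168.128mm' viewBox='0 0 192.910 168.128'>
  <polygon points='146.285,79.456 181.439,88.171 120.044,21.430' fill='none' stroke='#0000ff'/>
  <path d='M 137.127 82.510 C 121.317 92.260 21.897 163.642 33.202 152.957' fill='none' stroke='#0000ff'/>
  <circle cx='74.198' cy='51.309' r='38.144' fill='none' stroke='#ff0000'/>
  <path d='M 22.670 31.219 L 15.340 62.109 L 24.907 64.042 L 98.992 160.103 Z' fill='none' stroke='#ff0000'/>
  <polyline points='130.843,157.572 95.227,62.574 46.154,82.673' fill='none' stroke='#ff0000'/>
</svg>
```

; Generated by LaserGRBL
G21
G90
G0 X146.285 Y88.672
M3 S728
G1 X181.439 Y79.957 F958
G1 X120.044 Y146.698 F958
G1 X146.285 Y88.672 F958
M5
G0 X137.127 Y85.618
M3 S728
G1 X119.162 Y73.522 F958
G1 X90.460 Y53.531 F958
G1 X60.347 Y32.544 F958
G1 X38.151 Y17.458 F958
G1 X33.202 Y15.171 F958
M5
G0 X112.342 Y116.819
M3 S536
G1 X105.057 Y139.239 F1638
G1 X85.985 Y153.096 F1638
G1 X62.411 Y153.096 F1638
G1 X43.339 Y139.239 F1638
G1 X36.054 Y116.819 F1638
G1 X43.339 Y94.399 F1638
G1 X62.411 Y80.542 F1638
G1 X85.985 Y80.542 F1638
G1 X105.057 Y94.399 F1638
G1 X112.342 Y116.819 F1638
M5
G0 X22.670 Y136.909
M3 S536
G1 X15.340 Y106.019 F1638
G1 X24.907 Y104.086 F1638
G1 X98.992 Y8.025 F1638
G1 X22.670 Y136.909 F1638
M5
G0 X130.843 Y10.556
M3 S536
G1 X95.227 Y105.554 F1638
G1 X46.154 Y85.455 F1638
M5
G0 X0.000 Y0.000

viewBox `0 0 192.910 168.128` with mm width/height → 1 unit = 1 mm. Flip: y_m = 168.128 − y_svg.

**Shape 1** — `<polygon>` closed polygon, stroke `#0000ff` → cut (S728, F958). Machine vertices: (146.285,88.672) → (181.439,79.957) → (120.044,146.698) → (146.285,88.672). Closed: final G1 returns to the first vertex.

**Shape 2** — `<path>` cubic bezier, stroke `#0000ff` → cut (S728, F958). Control points (SVG): P0=(137.127,82.510), P1=(121.317,92.260), P2=(21.897,163.642), P3=(33.202,152.957); sampled at t=k/5. Machine vertices: (137.127,85.618) → (119.162,73.522) → (90.460,53.531) → (60.347,32.544) → (38.151,17.458) → (33.202,15.171). Open path.

**Shape 3** — `<circle>` circle, stroke `#ff0000` → score (S536, F1638). Machine vertices: (112.342,116.819) → (105.057,139.239) → (85.985,153.096) → (62.411,153.096) → (43.339,139.239) → (36.054,116.819) → (43.339,94.399) → (62.411,80.542) → (85.985,80.542) → (105.057,94.399) → (112.342,116.819). Closed: final G1 returns to the first vertex.

**Shape 4** — `<path>` closed polygon, stroke `#ff0000` → score (S536, F1638). Machine vertices: (22.670,136.909) → (15.340,106.019) → (24.907,104.086) → (98.992,8.025) → (22.670,136.909). Closed: final G1 returns to the first vertex.

**Shape 5** — `<polyline>` open polyline, stroke `#ff0000` → score (S536, F1638). Machine vertices: (130.843,10.556) → (95.227,105.554) → (46.154,85.455). Open path.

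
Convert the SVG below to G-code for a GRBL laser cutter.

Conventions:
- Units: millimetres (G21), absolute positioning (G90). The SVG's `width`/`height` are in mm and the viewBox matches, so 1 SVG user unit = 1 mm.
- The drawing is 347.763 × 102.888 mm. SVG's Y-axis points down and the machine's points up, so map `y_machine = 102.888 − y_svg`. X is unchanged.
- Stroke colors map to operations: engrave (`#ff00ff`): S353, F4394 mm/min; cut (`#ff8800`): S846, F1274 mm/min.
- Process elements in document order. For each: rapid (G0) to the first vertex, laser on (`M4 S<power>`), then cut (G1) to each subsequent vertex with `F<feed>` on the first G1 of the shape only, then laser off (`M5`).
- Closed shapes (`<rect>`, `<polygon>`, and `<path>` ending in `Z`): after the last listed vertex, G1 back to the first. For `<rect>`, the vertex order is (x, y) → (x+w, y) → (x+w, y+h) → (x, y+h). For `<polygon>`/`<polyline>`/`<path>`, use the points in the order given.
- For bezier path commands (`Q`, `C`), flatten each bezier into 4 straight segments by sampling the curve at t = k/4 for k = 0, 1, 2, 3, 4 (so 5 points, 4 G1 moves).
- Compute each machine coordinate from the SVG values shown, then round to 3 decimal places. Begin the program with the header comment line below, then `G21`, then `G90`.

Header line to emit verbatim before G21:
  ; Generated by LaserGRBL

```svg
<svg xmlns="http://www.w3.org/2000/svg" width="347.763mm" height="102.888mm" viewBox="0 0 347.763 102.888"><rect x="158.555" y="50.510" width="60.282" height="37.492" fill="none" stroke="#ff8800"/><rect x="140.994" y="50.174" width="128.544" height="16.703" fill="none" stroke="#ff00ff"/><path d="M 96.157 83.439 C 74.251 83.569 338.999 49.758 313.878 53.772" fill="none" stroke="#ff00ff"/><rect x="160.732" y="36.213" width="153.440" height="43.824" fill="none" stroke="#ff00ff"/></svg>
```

; Generated by LaserGRBL
G21
G90
G0 X158.555 Y52.378
M4 S846
G1 X218.837 Y52.378 F1274
G1 X218.837 Y14.886
G1 X158.555 Y14.886
G1 X158.555 Y52.378
M5
G0 X140.994 Y52.714
M4 S353
G1 X269.538 Y52.714 F4394
G1 X269.538 Y36.011
G1 X140.994 Y36.011
G1 X140.994 Y52.714
M5
G0 X96.157 Y19.449
M4 S353
G1 X124.467 Y24.594 F4394
G1 X206.223 Y35.739
G1 X287.376 Y46.156
G1 X313.878 Y49.116
M5
G0 X160.732 Y66.675
M4 S353
G1 X314.172 Y66.675 F4394
G1 X314.172 Y22.851
G1 X160.732 Y22.851
G1 X160.732 Y66.675
M5

viewBox `0 0 347.763 102.888` with mm width/height → 1 unit = 1 mm. Flip: y_m = 102.888 − y_svg.

**Shape 1** — `<rect>` rectangle, stroke `#ff8800` → cut (S846, F1274). Machine vertices: (158.555,52.378) → (218.837,52.378) → (218.837,14.886) → (158.555,14.886) → (158.555,52.378). Closed: final G1 returns to the first vertex.

**Shape 2** — `<rect>` rectangle, stroke `#ff00ff` → engrave (S353, F4394). Machine vertices: (140.994,52.714) → (269.538,52.714) → (269.538,36.011) → (140.994,36.011) → (140.994,52.714). Closed: final G1 returns to the first vertex.

**Shape 3** — `<path>` cubic bezier, stroke `#ff00ff` → engrave (S353, F4394). Control points (SVG): P0=(96.157,83.439), P1=(74.251,83.569), P2=(338.999,49.758), P3=(313.878,53.772); sampled at t=k/4. Machine vertices: (96.157,19.449) → (124.467,24.594) → (206.223,35.739) → (287.376,46.156) → (313.878,49.116). Open path.

**Shape 4** — `<rect>` rectangle, stroke `#ff00ff` → engrave (S353, F4394). Machine vertices: (160.732,66.675) → (314.172,66.675) → (314.172,22.851) → (160.732,22.851) → (160.732,66.675). Closed: final G1 returns to the first vertex.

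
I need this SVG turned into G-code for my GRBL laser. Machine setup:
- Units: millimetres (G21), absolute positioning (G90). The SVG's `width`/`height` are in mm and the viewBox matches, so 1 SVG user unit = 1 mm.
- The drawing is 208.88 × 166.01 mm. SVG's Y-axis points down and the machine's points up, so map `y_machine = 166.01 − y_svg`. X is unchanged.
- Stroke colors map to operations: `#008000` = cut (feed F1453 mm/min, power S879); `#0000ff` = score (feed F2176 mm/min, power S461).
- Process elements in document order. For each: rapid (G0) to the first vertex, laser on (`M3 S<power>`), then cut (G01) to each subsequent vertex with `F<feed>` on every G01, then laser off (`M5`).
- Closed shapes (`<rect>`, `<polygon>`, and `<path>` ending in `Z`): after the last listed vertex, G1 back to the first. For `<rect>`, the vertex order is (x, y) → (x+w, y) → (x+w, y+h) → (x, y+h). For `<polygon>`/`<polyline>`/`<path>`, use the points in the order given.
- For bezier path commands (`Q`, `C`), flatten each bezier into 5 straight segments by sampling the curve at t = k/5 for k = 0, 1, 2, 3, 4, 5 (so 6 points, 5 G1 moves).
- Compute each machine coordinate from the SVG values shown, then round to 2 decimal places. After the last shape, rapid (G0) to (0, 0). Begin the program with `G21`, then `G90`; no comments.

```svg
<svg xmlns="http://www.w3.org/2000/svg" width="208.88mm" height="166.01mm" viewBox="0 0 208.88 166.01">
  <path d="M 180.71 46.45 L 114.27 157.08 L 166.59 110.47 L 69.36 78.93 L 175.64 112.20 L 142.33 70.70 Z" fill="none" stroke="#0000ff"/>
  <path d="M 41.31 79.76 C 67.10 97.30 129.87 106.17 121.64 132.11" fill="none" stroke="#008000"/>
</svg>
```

G21
G90
G0 X180.71 Y119.56
M3 S461
G01 X114.27 Y8.93 F2176
G01 X166.59 Y55.54 F2176
G01 X69.36 Y87.08 F2176
G01 X175.64 Y53.81 F2176
G01 X142.33 Y95.31 F2176
G01 X180.71 Y119.56 F2176
M5
G0 X41.31 Y86.25
M3 S879
G01 X60.36 Y76.56 F1453
G01 X83.10 Y67.72 F1453
G01 X104.35 Y58.48 F1453
G01 X118.92 Y47.62 F1453
G01 X121.64 Y33.90 F1453
M5
G0 X0.00 Y0.00

Since the viewBox matches the mm dimensions, user units are millimetres directly. The only transform is the Y-flip y_m = 166.01 − y_svg.

Shape 1 is a closed polygon drawn with `<path>`. Its stroke #0000ff means score at S461, F2176. After flipping Y the toolpath is (180.71,119.56) → (114.27,8.93) → (166.59,55.54) → (69.36,87.08) → (175.64,53.81) → (142.33,95.31) → (180.71,119.56), returning to the start.

Shape 2 is a cubic bezier drawn with `<path>`. Its stroke #008000 means cut at S879, F1453. After flipping Y the toolpath is (41.31,86.25) → (60.36,76.56) → (83.10,67.72) → (104.35,58.48) → (118.92,47.62) → (121.64,33.90).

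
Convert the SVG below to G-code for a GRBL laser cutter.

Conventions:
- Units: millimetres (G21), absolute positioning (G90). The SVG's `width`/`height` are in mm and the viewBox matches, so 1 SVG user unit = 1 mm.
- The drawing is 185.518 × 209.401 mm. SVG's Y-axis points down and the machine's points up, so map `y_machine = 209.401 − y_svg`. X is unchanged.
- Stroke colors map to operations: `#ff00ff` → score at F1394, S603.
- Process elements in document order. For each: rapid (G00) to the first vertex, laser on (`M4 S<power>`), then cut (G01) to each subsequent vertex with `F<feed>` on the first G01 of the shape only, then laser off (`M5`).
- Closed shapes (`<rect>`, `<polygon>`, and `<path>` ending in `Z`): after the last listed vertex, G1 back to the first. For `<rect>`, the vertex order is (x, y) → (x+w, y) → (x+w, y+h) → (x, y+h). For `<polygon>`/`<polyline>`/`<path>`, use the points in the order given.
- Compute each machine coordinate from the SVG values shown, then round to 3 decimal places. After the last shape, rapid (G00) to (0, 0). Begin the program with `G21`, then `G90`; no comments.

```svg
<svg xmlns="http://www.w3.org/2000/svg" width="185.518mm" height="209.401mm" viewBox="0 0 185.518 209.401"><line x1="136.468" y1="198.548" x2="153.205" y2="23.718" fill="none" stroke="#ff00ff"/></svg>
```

G21
G90
G00 X136.468 Y10.853
M4 S603
G01 X153.205 Y185.683 F1394
M5
G00 X0.000 Y0.000

1 u = 1 mm; y_m = 209.401 − y.

[1] `<line>` line segment, #ff00ff→score S603 F1394: (136.468,10.853) → (153.205,185.683)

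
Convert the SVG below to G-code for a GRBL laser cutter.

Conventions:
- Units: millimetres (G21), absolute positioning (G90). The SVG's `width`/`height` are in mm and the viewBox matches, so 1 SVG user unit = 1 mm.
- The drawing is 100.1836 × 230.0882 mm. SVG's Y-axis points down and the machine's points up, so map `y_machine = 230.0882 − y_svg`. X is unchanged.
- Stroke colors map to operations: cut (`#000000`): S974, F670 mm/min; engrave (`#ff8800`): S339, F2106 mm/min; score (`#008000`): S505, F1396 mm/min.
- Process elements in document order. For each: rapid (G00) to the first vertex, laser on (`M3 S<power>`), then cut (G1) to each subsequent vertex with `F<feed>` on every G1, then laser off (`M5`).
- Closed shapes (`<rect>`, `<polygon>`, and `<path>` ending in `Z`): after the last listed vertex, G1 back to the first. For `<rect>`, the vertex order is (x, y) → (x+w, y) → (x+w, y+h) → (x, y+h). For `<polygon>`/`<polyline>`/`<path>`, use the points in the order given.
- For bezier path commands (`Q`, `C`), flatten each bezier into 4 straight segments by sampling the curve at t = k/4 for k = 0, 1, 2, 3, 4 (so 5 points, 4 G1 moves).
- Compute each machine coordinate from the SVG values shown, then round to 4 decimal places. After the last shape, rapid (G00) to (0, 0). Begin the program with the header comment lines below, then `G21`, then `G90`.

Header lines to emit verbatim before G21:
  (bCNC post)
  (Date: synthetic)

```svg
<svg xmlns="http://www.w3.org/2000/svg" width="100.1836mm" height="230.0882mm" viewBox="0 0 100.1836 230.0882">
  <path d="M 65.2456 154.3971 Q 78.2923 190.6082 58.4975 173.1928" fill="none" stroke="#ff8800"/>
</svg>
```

(bCNC post)
(Date: synthetic)
G21
G90
G00 X65.2456 Y75.6911
M3 S339
G1 X69.7164 Y60.9372 F2106
G1 X70.0819 Y52.8866 F2106
G1 X66.3423 Y51.5394 F2106
G1 X58.4975 Y56.8954 F2106
M5
G00 X0.0000 Y0.0000

Since the viewBox matches the mm dimensions, user units are millimetres directly. The only transform is the Y-flip y_m = 230.0882 − y_svg.

Shape 1 is a quadratic bezier drawn with `<path>`. Its stroke #ff8800 means engrave at S339, F2106. After flipping Y the toolpath is (65.2456,75.6911) → (69.7164,60.9372) → (70.0819,52.8866) → (66.3423,51.5394) → (58.4975,56.8954).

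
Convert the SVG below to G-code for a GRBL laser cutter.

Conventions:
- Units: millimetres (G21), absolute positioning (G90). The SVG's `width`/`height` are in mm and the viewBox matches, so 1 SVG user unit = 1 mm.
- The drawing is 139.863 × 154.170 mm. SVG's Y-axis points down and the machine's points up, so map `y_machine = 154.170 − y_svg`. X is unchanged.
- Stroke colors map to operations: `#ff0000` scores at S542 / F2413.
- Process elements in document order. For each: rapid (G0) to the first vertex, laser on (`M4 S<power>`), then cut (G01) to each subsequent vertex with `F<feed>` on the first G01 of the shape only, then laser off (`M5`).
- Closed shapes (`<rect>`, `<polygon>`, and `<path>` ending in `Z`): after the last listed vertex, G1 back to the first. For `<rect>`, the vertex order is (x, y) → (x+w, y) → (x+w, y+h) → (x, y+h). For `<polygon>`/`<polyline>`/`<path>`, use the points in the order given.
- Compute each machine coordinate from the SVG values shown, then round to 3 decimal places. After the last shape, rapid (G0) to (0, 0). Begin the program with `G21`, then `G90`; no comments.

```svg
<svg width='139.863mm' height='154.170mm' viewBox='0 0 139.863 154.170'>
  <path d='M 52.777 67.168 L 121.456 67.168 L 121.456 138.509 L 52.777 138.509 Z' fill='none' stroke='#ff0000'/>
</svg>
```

Since the viewBox matches the mm dimensions, user units are millimetres directly. The only transform is the Y-flip y_m = 154.170 − y_svg.

Shape 1 is a rectangle drawn with `<path>`. Its stroke #ff0000 means score at S542, F2413. After flipping Y the toolpath is (52.777,87.002) → (121.456,87.002) → (121.456,15.661) → (52.777,15.661) → (52.777,87.002), returning to the start.

G21
G90
G0 X52.777 Y87.002
M4 S542
G01 X121.456 Y87.002 F2413
G01 X121.456 Y15.661
G01 X52.777 Y15.661
G01 X52.777 Y87.002
M5
G0 X0.000 Y0.000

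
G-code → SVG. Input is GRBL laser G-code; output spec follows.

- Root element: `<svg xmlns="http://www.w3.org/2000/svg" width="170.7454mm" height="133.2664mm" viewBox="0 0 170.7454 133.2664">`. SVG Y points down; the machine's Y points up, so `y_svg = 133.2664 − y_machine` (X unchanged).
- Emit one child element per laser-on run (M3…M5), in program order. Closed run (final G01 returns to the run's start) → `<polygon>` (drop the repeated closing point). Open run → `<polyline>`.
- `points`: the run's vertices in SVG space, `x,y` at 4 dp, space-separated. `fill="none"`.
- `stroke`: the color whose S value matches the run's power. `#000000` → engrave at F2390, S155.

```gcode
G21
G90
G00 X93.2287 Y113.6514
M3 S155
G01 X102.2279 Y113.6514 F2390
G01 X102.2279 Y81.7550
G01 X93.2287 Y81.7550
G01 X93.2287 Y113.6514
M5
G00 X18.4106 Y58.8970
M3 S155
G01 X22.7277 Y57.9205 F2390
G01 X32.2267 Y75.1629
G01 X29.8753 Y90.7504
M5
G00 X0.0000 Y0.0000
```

<svg xmlns="http://www.w3.org/2000/svg" width="170.7454mm" height="133.2664mm" viewBox="0 0 170.7454 133.2664">
  <polygon points="93.2287,19.6150 102.2279,19.6150 102.2279,51.5114 93.2287,51.5114" fill="none" stroke="#000000"/>
  <polyline points="18.4106,74.3694 22.7277,75.3459 32.2267,58.1035 29.8753,42.5160" fill="none" stroke="#000000"/>
</svg>

Machine Y-up, SVG Y-down with viewBox height 133.2664, so y_svg = 133.2664 − y_machine; X carries over. Every run uses S155, so all elements get stroke `#000000` (engrave).

Run 1: The run returns to its start, so emit a `<polygon>` with points (Y-flipped): 93.2287,19.6150 102.2279,19.6150 102.2279,51.5114 93.2287,51.5114.

Run 2: The run is open, so emit a `<polyline>` with points (Y-flipped): 18.4106,74.3694 22.7277,75.3459 32.2267,58.1035 29.8753,42.5160.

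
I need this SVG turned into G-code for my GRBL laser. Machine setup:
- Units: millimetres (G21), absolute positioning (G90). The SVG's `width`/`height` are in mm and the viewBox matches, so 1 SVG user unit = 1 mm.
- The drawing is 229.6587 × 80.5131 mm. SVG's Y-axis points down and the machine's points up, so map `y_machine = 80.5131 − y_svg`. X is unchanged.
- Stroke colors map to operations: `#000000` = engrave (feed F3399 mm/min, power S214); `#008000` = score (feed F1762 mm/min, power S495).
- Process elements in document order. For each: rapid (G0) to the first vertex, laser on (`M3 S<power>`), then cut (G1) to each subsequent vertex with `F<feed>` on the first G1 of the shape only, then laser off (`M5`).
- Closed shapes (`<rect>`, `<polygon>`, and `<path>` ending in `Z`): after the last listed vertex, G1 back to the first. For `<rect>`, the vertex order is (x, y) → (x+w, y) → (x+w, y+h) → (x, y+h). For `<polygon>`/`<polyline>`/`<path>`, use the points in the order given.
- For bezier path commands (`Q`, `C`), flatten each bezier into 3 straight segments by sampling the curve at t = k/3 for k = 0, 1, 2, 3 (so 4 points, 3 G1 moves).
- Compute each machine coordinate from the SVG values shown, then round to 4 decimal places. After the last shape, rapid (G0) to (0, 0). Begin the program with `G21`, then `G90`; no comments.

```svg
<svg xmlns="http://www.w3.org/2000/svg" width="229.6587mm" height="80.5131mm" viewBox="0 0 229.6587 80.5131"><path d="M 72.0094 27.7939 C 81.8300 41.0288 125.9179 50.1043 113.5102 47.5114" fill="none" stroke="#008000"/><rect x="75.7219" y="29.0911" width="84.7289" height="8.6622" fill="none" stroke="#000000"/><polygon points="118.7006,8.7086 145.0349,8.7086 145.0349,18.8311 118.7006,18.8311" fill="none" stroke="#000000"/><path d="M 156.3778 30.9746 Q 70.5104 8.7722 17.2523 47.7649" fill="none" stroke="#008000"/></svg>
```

G21
G90
G0 X72.0094 Y52.7192
M3 S495
G1 X89.8908 Y41.1489 F1762
G1 X110.4476 Y34.0202
G1 X113.5102 Y33.0017
M5
G0 X75.7219 Y51.4220
M3 S214
G1 X160.4508 Y51.4220 F3399
G1 X160.4508 Y42.7598
G1 X75.7219 Y42.7598
G1 X75.7219 Y51.4220
M5
G0 X118.7006 Y71.8045
M3 S214
G1 X145.0349 Y71.8045 F3399
G1 X145.0349 Y61.6820
G1 X118.7006 Y61.6820
G1 X118.7006 Y71.8045
M5
G0 X156.3778 Y49.5385
M3 S495
G1 X102.7561 Y57.5406 F1762
G1 X56.3810 Y51.9439
G1 X17.2523 Y32.7482
M5
G0 X0.0000 Y0.0000

1 u = 1 mm; y_m = 80.5131 − y.

[1] `<path>` cubic bezier, #008000→score S495 F1762: (72.0094,52.7192) → (89.8908,41.1489) → (110.4476,34.0202) → (113.5102,33.0017)

[2] `<rect>` rectangle, #000000→engrave S214 F3399: (75.7219,51.4220) → (160.4508,51.4220) → (160.4508,42.7598) → (75.7219,42.7598) → (75.7219,51.4220) (closed)

[3] `<polygon>` rectangle, #000000→engrave S214 F3399: (118.7006,71.8045) → (145.0349,71.8045) → (145.0349,61.6820) → (118.7006,61.6820) → (118.7006,71.8045) (closed)

[4] `<path>` quadratic bezier, #008000→score S495 F1762: (156.3778,49.5385) → (102.7561,57.5406) → (56.3810,51.9439) → (17.2523,32.7482)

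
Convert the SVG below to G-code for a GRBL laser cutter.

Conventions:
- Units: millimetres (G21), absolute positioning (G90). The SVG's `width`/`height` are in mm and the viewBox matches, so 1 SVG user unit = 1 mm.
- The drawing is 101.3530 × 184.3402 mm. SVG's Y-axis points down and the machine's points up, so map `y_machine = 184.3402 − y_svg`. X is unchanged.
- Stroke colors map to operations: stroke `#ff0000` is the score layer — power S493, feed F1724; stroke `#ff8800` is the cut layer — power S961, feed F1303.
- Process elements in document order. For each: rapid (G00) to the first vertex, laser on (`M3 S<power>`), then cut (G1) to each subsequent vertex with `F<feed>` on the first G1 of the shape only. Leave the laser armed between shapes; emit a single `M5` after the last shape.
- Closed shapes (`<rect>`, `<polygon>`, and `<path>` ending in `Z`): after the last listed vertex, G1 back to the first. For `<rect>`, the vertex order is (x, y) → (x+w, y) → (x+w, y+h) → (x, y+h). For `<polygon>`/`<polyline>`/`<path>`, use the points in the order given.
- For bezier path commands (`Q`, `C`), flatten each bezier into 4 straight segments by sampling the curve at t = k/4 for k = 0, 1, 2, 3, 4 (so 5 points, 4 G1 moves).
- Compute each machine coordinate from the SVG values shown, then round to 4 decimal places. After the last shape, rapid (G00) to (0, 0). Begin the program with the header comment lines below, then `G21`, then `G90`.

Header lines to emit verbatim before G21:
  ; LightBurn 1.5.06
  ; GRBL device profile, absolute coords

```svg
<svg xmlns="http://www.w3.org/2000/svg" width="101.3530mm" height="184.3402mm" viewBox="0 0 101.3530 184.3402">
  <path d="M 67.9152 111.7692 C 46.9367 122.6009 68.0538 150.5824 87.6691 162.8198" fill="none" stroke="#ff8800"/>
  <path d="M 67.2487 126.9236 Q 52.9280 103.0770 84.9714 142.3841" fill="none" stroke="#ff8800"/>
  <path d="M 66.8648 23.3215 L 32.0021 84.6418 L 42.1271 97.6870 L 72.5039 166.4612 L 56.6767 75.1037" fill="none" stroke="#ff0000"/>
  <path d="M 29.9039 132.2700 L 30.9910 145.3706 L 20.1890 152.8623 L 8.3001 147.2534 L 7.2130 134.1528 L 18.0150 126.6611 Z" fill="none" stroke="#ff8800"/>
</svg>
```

Since the viewBox matches the mm dimensions, user units are millimetres directly. The only transform is the Y-flip y_m = 184.3402 − y_svg.

Shape 1 is a cubic bezier drawn with `<path>`. Its stroke #ff8800 means cut at S961, F1303. After flipping Y the toolpath is (67.9152,72.5710) → (59.3930,61.7456) → (62.5695,47.5728) → (73.3572,33.1365) → (87.6691,21.5204).

Shape 2 is a quadratic bezier drawn with `<path>`. Its stroke #ff8800 means cut at S961, F1303. After flipping Y the toolpath is (67.2487,57.4166) → (62.9861,65.3928) → (64.5190,65.4748) → (71.8475,57.6625) → (84.9714,41.9561).

Shape 3 is a open polyline drawn with `<path>`. Its stroke #ff0000 means score at S493, F1724. After flipping Y the toolpath is (66.8648,161.0187) → (32.0021,99.6984) → (42.1271,86.6532) → (72.5039,17.8790) → (56.6767,109.2365).

Shape 4 is a regular polygon drawn with `<path>`. Its stroke #ff8800 means cut at S961, F1303. After flipping Y the toolpath is (29.9039,52.0702) → (30.9910,38.9696) → (20.1890,31.4779) → (8.3001,37.0868) → (7.2130,50.1874) → (18.0150,57.6791) → (29.9039,52.0702), returning to the start.

; LightBurn 1.5.06
; GRBL device profile, absolute coords
G21
G90
G00 X67.9152 Y72.5710
M3 S961
G1 X59.3930 Y61.7456 F1303
G1 X62.5695 Y47.5728
G1 X73.3572 Y33.1365
G1 X87.6691 Y21.5204
G00 X67.2487 Y57.4166
M3 S961
G1 X62.9861 Y65.3928 F1303
G1 X64.5190 Y65.4748
G1 X71.8475 Y57.6625
G1 X84.9714 Y41.9561
G00 X66.8648 Y161.0187
M3 S493
G1 X32.0021 Y99.6984 F1724
G1 X42.1271 Y86.6532
G1 X72.5039 Y17.8790
G1 X56.6767 Y109.2365
G00 X29.9039 Y52.0702
M3 S961
G1 X30.9910 Y38.9696 F1303
G1 X20.1890 Y31.4779
G1 X8.3001 Y37.0868
G1 X7.2130 Y50.1874
G1 X18.0150 Y57.6791
G1 X29.9039 Y52.0702
M5
G00 X0.0000 Y0.0000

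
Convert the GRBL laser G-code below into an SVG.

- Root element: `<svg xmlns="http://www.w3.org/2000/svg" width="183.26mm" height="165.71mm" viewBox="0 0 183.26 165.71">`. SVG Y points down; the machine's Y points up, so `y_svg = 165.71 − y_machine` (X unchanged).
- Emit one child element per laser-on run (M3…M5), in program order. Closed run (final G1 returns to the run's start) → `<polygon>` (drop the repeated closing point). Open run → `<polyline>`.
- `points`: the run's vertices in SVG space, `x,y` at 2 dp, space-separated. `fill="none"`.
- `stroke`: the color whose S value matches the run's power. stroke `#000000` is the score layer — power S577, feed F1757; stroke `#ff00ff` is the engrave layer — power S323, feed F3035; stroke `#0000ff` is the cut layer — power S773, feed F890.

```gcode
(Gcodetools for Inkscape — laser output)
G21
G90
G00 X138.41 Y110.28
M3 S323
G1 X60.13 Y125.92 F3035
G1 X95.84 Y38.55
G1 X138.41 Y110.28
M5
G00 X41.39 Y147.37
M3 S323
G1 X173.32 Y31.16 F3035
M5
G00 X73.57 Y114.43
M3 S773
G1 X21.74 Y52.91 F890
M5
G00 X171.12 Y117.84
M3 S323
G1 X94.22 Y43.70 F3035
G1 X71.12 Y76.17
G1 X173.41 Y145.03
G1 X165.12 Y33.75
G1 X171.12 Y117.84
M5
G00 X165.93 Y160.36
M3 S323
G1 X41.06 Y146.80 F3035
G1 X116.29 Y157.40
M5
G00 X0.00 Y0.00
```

Machine Y-up, SVG Y-down with viewBox height 165.71, so y_svg = 165.71 − y_machine; X carries over.

Run 1: the run's S323 means `#ff00ff` (engrave). The run returns to its start, so emit a `<polygon>` with points (Y-flipped): 138.41,55.43 60.13,39.79 95.84,127.16.

Run 2: the run's S323 means `#ff00ff` (engrave). The run is open, so emit a `<polyline>` with points (Y-flipped): 41.39,18.34 173.32,134.55.

Run 3: power S773 maps to stroke `#0000ff` (cut). The run is open, so emit a `<polyline>` with points (Y-flipped): 73.57,51.28 21.74,112.80.

Run 4: power S323 maps to stroke `#ff00ff` (engrave). The run returns to its start, so emit a `<polygon>` with points (Y-flipped): 171.12,47.87 94.22,122.01 71.12,89.54 173.41,20.68 165.12,131.96.

Run 5: the run's S323 means `#ff00ff` (engrave). The run is open, so emit a `<polyline>` with points (Y-flipped): 165.93,5.35 41.06,18.91 116.29,8.31.

<svg xmlns="http://www.w3.org/2000/svg" width="183.26mm" height="165.71mm" viewBox="0 0 183.26 165.71">
  <polygon points="138.41,55.43 60.13,39.79 95.84,127.16" fill="none" stroke="#ff00ff"/>
  <polyline points="41.39,18.34 173.32,134.55" fill="none" stroke="#ff00ff"/>
  <polyline points="73.57,51.28 21.74,112.80" fill="none" stroke="#0000ff"/>
  <polygon points="171.12,47.87 94.22,122.01 71.12,89.54 173.41,20.68 165.12,131.96" fill="none" stroke="#ff00ff"/>
  <polyline points="165.93,5.35 41.06,18.91 116.29,8.31" fill="none" stroke="#ff00ff"/>
</svg>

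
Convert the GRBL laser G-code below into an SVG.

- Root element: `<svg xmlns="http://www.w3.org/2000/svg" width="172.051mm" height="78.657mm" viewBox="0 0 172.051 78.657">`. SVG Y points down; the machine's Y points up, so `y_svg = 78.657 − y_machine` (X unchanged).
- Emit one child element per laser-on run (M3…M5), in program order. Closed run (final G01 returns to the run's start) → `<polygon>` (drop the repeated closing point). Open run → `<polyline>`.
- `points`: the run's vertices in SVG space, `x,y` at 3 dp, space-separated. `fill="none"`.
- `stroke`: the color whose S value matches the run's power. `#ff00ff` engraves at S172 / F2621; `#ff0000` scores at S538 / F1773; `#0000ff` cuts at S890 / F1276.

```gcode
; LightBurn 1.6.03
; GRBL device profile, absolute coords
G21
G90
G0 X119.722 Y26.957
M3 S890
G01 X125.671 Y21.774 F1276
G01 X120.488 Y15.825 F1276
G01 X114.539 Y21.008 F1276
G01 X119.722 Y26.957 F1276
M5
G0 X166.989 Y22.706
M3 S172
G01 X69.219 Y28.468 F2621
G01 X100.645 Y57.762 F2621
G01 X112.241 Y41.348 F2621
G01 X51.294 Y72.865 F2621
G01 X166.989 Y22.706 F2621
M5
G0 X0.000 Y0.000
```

<svg xmlns="http://www.w3.org/2000/svg" width="172.051mm" height="78.657mm" viewBox="0 0 172.051 78.657">
  <polygon points="119.722,51.700 125.671,56.883 120.488,62.832 114.539,57.649" fill="none" stroke="#0000ff"/>
  <polygon points="166.989,55.951 69.219,50.189 100.645,20.895 112.241,37.309 51.294,5.792" fill="none" stroke="#ff00ff"/>
</svg>

y_svg = 78.657 − y_m.

[1] S890→`#0000ff` (cut); closed run; points: 119.722,51.700 125.671,56.883 120.488,62.832 114.539,57.649

[2] S172→`#ff00ff` (engrave); closed run; points: 166.989,55.951 69.219,50.189 100.645,20.895 112.241,37.309 51.294,5.792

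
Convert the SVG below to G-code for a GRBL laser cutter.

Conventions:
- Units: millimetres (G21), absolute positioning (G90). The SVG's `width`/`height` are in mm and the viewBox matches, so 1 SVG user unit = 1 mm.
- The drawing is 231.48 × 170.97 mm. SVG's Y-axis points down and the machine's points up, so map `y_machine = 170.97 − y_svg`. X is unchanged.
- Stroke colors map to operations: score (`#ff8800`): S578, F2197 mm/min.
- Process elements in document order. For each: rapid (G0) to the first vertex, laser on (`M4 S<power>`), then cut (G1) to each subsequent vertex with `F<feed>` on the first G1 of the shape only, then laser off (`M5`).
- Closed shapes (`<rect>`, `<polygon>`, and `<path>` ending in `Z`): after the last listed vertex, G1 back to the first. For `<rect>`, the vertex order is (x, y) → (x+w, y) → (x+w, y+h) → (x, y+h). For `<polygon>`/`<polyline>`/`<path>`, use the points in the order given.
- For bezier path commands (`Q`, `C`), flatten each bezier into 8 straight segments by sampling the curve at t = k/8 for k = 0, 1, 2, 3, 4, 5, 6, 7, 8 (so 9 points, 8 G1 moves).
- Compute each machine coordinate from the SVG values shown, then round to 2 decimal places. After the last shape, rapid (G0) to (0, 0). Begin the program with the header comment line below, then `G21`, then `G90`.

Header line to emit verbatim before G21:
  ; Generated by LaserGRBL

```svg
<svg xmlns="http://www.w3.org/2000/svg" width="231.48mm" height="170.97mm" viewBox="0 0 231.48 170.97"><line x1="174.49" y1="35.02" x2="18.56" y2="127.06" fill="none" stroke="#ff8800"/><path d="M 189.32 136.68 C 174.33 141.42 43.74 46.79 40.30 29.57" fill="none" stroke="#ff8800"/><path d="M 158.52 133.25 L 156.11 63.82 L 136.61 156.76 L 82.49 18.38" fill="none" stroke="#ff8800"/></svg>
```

viewBox `0 0 231.48 170.97` with mm width/height → 1 unit = 1 mm. Flip: y_m = 170.97 − y_svg.

**Shape 1** — `<line>` line segment, stroke `#ff8800` → score (S578, F2197). Machine vertices: (174.49,135.95) → (18.56,43.91). Open path.

**Shape 2** — `<path>` cubic bezier, stroke `#ff8800` → score (S578, F2197). Control points (SVG): P0=(189.32,136.68), P1=(174.33,141.42), P2=(43.74,46.79), P3=(40.30,29.57); sampled at t=k/8. Machine vertices: (189.32,34.29) → (178.75,36.83) → (160.20,46.60) → (136.49,61.56) → (110.48,79.61) → (85.01,98.69) → (62.93,116.73) → (47.08,131.66) → (40.30,141.40). Open path.

**Shape 3** — `<path>` open polyline, stroke `#ff8800` → score (S578, F2197). Machine vertices: (158.52,37.72) → (156.11,107.15) → (136.61,14.21) → (82.49,152.59). Open path.

; Generated by LaserGRBL
G21
G90
G0 X174.49 Y135.95
M4 S578
G1 X18.56 Y43.91 F2197
M5
G0 X189.32 Y34.29
M4 S578
G1 X178.75 Y36.83 F2197
G1 X160.20 Y46.60
G1 X136.49 Y61.56
G1 X110.48 Y79.61
G1 X85.01 Y98.69
G1 X62.93 Y116.73
G1 X47.08 Y131.66
G1 X40.30 Y141.40
M5
G0 X158.52 Y37.72
M4 S578
G1 X156.11 Y107.15 F2197
G1 X136.61 Y14.21
G1 X82.49 Y152.59
M5
G0 X0.00 Y0.00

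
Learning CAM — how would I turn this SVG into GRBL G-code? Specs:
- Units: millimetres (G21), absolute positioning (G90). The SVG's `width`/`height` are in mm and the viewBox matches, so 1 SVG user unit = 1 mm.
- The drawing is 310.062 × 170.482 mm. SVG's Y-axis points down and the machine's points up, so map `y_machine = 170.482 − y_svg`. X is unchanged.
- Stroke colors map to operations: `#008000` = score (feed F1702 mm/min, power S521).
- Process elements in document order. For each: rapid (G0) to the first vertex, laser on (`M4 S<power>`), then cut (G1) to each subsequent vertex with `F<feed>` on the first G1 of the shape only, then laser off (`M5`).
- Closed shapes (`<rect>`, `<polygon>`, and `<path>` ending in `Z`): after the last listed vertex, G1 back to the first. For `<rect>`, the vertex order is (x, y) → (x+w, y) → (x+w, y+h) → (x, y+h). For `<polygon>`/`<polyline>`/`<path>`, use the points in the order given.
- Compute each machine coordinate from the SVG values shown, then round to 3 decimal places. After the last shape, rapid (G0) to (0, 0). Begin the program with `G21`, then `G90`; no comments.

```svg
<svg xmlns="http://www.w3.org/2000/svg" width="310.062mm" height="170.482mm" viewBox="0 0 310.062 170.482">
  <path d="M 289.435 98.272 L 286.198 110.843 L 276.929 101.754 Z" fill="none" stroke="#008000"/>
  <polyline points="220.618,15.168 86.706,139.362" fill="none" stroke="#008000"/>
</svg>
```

G21
G90
G0 X289.435 Y72.210
M4 S521
G1 X286.198 Y59.639 F1702
G1 X276.929 Y68.728
G1 X289.435 Y72.210
M5
G0 X220.618 Y155.314
M4 S521
G1 X86.706 Y31.120 F1702
M5
G0 X0.000 Y0.000

Since the viewBox matches the mm dimensions, user units are millimetres directly. The only transform is the Y-flip y_m = 170.482 − y_svg.

Shape 1 is a regular polygon drawn with `<path>`. Its stroke #008000 means score at S521, F1702. After flipping Y the toolpath is (289.435,72.210) → (286.198,59.639) → (276.929,68.728) → (289.435,72.210), returning to the start.

Shape 2 is a line segment drawn with `<polyline>`. Its stroke #008000 means score at S521, F1702. After flipping Y the toolpath is (220.618,155.314) → (86.706,31.120).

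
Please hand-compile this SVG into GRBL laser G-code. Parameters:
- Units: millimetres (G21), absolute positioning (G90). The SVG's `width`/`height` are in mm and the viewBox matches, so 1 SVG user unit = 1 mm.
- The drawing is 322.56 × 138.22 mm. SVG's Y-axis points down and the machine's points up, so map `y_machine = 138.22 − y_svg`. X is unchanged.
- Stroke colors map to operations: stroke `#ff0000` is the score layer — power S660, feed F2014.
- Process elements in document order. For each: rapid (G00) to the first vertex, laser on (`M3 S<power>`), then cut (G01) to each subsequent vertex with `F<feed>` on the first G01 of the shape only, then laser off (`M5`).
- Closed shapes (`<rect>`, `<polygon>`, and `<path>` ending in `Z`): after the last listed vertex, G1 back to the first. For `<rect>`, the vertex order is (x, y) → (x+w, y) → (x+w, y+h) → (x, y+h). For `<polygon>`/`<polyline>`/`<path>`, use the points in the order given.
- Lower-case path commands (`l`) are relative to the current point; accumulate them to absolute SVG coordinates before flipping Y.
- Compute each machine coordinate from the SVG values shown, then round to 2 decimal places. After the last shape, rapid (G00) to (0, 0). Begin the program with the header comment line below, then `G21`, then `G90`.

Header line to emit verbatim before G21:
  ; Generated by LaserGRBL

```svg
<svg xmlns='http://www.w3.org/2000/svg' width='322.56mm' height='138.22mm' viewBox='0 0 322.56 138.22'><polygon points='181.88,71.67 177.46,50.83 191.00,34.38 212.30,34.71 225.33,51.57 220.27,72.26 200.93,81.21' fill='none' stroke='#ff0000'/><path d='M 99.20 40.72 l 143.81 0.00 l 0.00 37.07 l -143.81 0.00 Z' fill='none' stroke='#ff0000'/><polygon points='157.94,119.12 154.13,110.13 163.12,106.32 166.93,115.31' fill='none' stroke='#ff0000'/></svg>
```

1 u = 1 mm; y_m = 138.22 − y.

[1] `<polygon>` regular polygon, #ff0000→score S660 F2014: (181.88,66.55) → (177.46,87.39) → (191.00,103.84) → (212.30,103.51) → (225.33,86.65) → (220.27,65.96) → (200.93,57.01) → (181.88,66.55) (closed)

[2] `<path>` rectangle, #ff0000→score S660 F2014: (99.20,97.50) → (243.01,97.50) → (243.01,60.43) → (99.20,60.43) → (99.20,97.50) (closed)

[3] `<polygon>` regular polygon, #ff0000→score S660 F2014: (157.94,19.10) → (154.13,28.09) → (163.12,31.90) → (166.93,22.91) → (157.94,19.10) (closed)

; Generated by LaserGRBL
G21
G90
G00 X181.88 Y66.55
M3 S660
G01 X177.46 Y87.39 F2014
G01 X191.00 Y103.84
G01 X212.30 Y103.51
G01 X225.33 Y86.65
G01 X220.27 Y65.96
G01 X200.93 Y57.01
G01 X181.88 Y66.55
M5
G00 X99.20 Y97.50
M3 S660
G01 X243.01 Y97.50 F2014
G01 X243.01 Y60.43
G01 X99.20 Y60.43
G01 X99.20 Y97.50
M5
G00 X157.94 Y19.10
M3 S660
G01 X154.13 Y28.09 F2014
G01 X163.12 Y31.90
G01 X166.93 Y22.91
G01 X157.94 Y19.10
M5
G00 X0.00 Y0.00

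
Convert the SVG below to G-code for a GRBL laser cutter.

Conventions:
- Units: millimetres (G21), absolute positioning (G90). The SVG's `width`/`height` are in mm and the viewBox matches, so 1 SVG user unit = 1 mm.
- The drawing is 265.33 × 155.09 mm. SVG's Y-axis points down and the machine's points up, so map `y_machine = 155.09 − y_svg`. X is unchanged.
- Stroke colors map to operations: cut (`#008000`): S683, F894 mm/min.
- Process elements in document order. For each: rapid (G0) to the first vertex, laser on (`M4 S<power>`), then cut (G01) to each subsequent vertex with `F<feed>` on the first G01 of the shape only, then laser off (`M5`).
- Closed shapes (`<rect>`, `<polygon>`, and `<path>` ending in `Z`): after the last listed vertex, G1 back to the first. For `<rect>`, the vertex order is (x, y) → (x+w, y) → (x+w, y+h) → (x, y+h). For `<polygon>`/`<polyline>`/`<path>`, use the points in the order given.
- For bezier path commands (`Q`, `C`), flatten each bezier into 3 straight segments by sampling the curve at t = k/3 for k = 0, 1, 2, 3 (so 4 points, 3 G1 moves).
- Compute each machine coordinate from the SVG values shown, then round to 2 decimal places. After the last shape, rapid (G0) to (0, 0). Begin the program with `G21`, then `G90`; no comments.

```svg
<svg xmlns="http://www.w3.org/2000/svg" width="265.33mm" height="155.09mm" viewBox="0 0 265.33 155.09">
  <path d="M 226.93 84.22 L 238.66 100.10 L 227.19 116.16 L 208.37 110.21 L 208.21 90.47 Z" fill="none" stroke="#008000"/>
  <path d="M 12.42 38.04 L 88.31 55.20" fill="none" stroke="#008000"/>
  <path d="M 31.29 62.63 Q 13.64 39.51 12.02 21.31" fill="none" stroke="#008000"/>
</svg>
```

G21
G90
G0 X226.93 Y70.87
M4 S683
G01 X238.66 Y54.99 F894
G01 X227.19 Y38.93
G01 X208.37 Y44.88
G01 X208.21 Y64.62
G01 X226.93 Y70.87
M5
G0 X12.42 Y117.05
M4 S683
G01 X88.31 Y99.89 F894
M5
G0 X31.29 Y92.46
M4 S683
G01 X21.30 Y107.33 F894
G01 X14.88 Y121.10
G01 X12.02 Y133.78
M5
G0 X0.00 Y0.00

Since the viewBox matches the mm dimensions, user units are millimetres directly. The only transform is the Y-flip y_m = 155.09 − y_svg.

Shape 1 is a regular polygon drawn with `<path>`. Its stroke #008000 means cut at S683, F894. After flipping Y the toolpath is (226.93,70.87) → (238.66,54.99) → (227.19,38.93) → (208.37,44.88) → (208.21,64.62) → (226.93,70.87), returning to the start.

Shape 2 is a line segment drawn with `<path>`. Its stroke #008000 means cut at S683, F894. After flipping Y the toolpath is (12.42,117.05) → (88.31,99.89).

Shape 3 is a quadratic bezier drawn with `<path>`. Its stroke #008000 means cut at S683, F894. After flipping Y the toolpath is (31.29,92.46) → (21.30,107.33) → (14.88,121.10) → (12.02,133.78).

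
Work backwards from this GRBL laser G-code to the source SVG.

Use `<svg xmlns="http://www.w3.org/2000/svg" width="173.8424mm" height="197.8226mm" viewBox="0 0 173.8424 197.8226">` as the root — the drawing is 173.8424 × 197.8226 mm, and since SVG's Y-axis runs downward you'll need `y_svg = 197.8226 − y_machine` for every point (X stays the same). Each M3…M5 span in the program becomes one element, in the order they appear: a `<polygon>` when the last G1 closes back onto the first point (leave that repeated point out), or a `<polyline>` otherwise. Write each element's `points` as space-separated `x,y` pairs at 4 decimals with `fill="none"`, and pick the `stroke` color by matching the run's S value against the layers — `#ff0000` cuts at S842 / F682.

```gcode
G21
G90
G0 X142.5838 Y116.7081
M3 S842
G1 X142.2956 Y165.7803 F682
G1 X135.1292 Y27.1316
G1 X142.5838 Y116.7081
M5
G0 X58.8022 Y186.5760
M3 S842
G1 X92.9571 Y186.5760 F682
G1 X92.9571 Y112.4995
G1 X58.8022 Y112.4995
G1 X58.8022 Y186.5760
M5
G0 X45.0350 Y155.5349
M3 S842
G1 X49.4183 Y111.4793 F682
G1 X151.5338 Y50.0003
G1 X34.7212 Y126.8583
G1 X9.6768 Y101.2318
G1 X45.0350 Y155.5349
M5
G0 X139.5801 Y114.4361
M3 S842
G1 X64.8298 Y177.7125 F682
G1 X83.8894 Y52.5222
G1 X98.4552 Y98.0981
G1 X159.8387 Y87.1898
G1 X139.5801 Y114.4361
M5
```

Each laser-on run becomes one SVG element. Flip Y back into SVG space with y_svg = 197.8226 − y_machine. Every run uses S842, so all elements get stroke `#ff0000` (cut).

Run 1: The run returns to its start, so emit a `<polygon>` with points (Y-flipped): 142.5838,81.1145 142.2956,32.0423 135.1292,170.6910.

Run 2: The run returns to its start, so emit a `<polygon>` with points (Y-flipped): 58.8022,11.2466 92.9571,11.2466 92.9571,85.3231 58.8022,85.3231.

Run 3: The run returns to its start, so emit a `<polygon>` with points (Y-flipped): 45.0350,42.2877 49.4183,86.3433 151.5338,147.8223 34.7212,70.9643 9.6768,96.5908.

Run 4: The run returns to its start, so emit a `<polygon>` with points (Y-flipped): 139.5801,83.3865 64.8298,20.1101 83.8894,145.3004 98.4552,99.7245 159.8387,110.6328.

<svg xmlns="http://www.w3.org/2000/svg" width="173.8424mm" height="197.8226mm" viewBox="0 0 173.8424 197.8226">
  <polygon points="142.5838,81.1145 142.2956,32.0423 135.1292,170.6910" fill="none" stroke="#ff0000"/>
  <polygon points="58.8022,11.2466 92.9571,11.2466 92.9571,85.3231 58.8022,85.3231" fill="none" stroke="#ff0000"/>
  <polygon points="45.0350,42.2877 49.4183,86.3433 151.5338,147.8223 34.7212,70.9643 9.6768,96.5908" fill="none" stroke="#ff0000"/>
  <polygon points="139.5801,83.3865 64.8298,20.1101 83.8894,145.3004 98.4552,99.7245 159.8387,110.6328" fill="none" stroke="#ff0000"/>
</svg>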